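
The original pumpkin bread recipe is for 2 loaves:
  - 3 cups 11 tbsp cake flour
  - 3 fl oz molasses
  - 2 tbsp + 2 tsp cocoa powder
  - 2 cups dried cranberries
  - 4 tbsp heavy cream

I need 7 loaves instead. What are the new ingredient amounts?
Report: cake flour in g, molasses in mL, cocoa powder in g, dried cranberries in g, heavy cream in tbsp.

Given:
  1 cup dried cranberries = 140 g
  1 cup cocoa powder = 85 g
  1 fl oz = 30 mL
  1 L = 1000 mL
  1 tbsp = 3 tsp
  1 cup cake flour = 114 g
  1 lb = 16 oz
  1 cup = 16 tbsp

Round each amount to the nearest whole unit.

cake flour: 1471 g; molasses: 315 mL; cocoa powder: 50 g; dried cranberries: 980 g; heavy cream: 14 tbsp

Scaling factor: 7/2 = 3.5.
cake flour: (3 cup + 11 tbsp = 3.6875 cup) × 7/2 × 114 g/cup ≈ 1471 g
molasses: 3 fl oz × 7/2 × 30 mL/fl oz = 315 mL
cocoa powder: (2 tbsp + 2 tsp = 8/3 tbsp) × 7/2 ÷ 16 tbsp/cup × 85 g/cup ≈ 50 g
dried cranberries: 2 cup × 7/2 × 140 g/cup = 980 g
heavy cream: 4 tbsp × 7/2 = 14 tbsp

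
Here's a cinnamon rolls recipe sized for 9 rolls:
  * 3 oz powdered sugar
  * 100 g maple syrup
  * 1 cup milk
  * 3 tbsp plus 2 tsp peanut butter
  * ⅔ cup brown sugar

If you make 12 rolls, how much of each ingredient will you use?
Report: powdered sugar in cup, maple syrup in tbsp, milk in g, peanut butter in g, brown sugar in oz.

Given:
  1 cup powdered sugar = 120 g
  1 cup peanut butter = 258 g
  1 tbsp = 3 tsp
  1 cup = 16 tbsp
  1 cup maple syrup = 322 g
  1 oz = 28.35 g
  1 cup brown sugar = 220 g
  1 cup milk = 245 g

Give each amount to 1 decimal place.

powdered sugar: 0.9 cup; maple syrup: 6.6 tbsp; milk: 326.7 g; peanut butter: 78.8 g; brown sugar: 6.9 oz

Scaling factor: 12/9 = 4/3.
powdered sugar: 3 oz × 4/3 × 28.35 g/oz ÷ 120 g/cup ≈ 0.9 cup
maple syrup: 100 g × 4/3 ÷ 322 g/cup × 16 tbsp/cup ≈ 6.6 tbsp
milk: 1 cup × 4/3 × 245 g/cup ≈ 326.7 g
peanut butter: (3 tbsp + 2 tsp = 11/3 tbsp) × 4/3 ÷ 16 tbsp/cup × 258 g/cup ≈ 78.8 g
brown sugar: 2/3 cup × 4/3 × 220 g/cup ÷ 28.35 g/oz ≈ 6.9 oz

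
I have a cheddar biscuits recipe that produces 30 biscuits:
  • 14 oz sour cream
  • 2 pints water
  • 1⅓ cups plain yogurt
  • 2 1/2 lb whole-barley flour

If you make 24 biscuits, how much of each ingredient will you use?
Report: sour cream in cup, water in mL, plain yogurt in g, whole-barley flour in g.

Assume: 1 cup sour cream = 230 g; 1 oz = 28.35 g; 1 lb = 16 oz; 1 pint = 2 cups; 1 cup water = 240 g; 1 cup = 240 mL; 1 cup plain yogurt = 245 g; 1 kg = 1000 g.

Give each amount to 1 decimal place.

sour cream: 1.4 cup; water: 768.0 mL; plain yogurt: 261.3 g; whole-barley flour: 907.2 g

Scaling factor: 24/30 = 4/5 = 0.8.
sour cream: 14 oz × 4/5 × 28.35 g/oz ÷ 230 g/cup ≈ 1.4 cup
water: 2 pint × 4/5 × 2 cup/pint × 240 mL/cup = 768.0 mL
plain yogurt: 4/3 cup × 4/5 × 245 g/cup ≈ 261.3 g
whole-barley flour: 2.5 lb × 4/5 × 16 oz/lb × 28.35 g/oz = 907.2 g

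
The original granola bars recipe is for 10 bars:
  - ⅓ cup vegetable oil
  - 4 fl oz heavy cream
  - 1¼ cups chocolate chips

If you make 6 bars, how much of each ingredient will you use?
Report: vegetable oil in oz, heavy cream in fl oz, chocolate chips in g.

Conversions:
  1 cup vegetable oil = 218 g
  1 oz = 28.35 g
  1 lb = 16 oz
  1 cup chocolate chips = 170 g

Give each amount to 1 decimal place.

Scaling factor: 6/10 = 3/5 = 0.6.
vegetable oil: 1/3 cup × 3/5 × 218 g/cup ÷ 28.35 g/oz ≈ 1.5 oz
heavy cream: 4 fl oz × 3/5 = 2.4 fl oz
chocolate chips: 1.25 cup × 3/5 × 170 g/cup = 127.5 g

vegetable oil: 1.5 oz; heavy cream: 2.4 fl oz; chocolate chips: 127.5 g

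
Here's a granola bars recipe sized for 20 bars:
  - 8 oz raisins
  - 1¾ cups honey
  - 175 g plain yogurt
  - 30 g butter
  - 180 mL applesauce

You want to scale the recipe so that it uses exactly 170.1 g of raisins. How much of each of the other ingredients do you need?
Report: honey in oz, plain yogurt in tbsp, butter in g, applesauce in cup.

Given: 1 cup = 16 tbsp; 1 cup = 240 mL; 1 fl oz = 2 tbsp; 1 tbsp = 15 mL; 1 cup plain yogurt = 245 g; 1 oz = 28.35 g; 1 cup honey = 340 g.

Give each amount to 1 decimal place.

The original recipe has 226.8 g of raisins, so the scaling factor is 170.1 ÷ 226.8 = 3/4 = 0.75.
honey: 1.75 cup × 3/4 × 340 g/cup ÷ 28.35 g/oz ≈ 15.7 oz
plain yogurt: 175 g × 3/4 ÷ 245 g/cup × 16 tbsp/cup ≈ 8.6 tbsp
butter: 30 g × 3/4 = 22.5 g
applesauce: 180 mL × 3/4 ÷ 240 mL/cup ≈ 0.6 cup

honey: 15.7 oz; plain yogurt: 8.6 tbsp; butter: 22.5 g; applesauce: 0.6 cup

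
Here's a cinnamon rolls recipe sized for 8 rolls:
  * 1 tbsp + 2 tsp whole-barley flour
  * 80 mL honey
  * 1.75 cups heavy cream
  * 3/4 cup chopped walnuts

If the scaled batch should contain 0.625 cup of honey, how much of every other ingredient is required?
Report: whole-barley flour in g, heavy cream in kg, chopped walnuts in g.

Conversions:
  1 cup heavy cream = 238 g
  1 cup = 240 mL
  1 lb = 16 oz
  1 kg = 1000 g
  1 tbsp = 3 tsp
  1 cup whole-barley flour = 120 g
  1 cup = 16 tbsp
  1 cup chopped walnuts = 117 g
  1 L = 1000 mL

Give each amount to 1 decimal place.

whole-barley flour: 23.4 g; heavy cream: 0.8 kg; chopped walnuts: 164.5 g

The original recipe has 1/3 cup of honey, so the scaling factor is 0.625 ÷ 1/3 = 15/8 = 1.875.
whole-barley flour: (1 tbsp + 2 tsp = 5/3 tbsp) × 15/8 ÷ 16 tbsp/cup × 120 g/cup ≈ 23.4 g
heavy cream: 1.75 cup × 15/8 × 238 g/cup ÷ 1000 g/kg ≈ 0.8 kg
chopped walnuts: 0.75 cup × 15/8 × 117 g/cup ≈ 164.5 g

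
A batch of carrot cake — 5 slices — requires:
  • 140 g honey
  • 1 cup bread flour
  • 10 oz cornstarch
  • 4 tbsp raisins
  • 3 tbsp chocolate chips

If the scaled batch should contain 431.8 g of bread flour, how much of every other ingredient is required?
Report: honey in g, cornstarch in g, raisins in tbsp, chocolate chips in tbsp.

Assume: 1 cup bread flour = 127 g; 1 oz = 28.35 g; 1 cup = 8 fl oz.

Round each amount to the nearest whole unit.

honey: 476 g; cornstarch: 964 g; raisins: 14 tbsp; chocolate chips: 10 tbsp

The original recipe has 127 g of bread flour, so the scaling factor is 431.8 ÷ 127 = 17/5 = 3.4.
honey: 140 g × 17/5 = 476 g
cornstarch: 10 oz × 17/5 × 28.35 g/oz ≈ 964 g
raisins: 4 tbsp × 17/5 ≈ 14 tbsp
chocolate chips: 3 tbsp × 17/5 ≈ 10 tbsp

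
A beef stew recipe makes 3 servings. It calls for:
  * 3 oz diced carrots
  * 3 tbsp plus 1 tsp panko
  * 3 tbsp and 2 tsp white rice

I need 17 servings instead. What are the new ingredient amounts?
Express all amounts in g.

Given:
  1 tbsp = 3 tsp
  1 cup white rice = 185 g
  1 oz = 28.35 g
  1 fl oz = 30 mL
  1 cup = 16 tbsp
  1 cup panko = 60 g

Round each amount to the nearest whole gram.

Scaling factor: 17/3.
diced carrots: 3 oz × 17/3 × 28.35 g/oz ≈ 482 g
panko: (3 tbsp + 1 tsp = 10/3 tbsp) × 17/3 ÷ 16 tbsp/cup × 60 g/cup ≈ 71 g
white rice: (3 tbsp + 2 tsp = 11/3 tbsp) × 17/3 ÷ 16 tbsp/cup × 185 g/cup ≈ 240 g

diced carrots: 482 g; panko: 71 g; white rice: 240 g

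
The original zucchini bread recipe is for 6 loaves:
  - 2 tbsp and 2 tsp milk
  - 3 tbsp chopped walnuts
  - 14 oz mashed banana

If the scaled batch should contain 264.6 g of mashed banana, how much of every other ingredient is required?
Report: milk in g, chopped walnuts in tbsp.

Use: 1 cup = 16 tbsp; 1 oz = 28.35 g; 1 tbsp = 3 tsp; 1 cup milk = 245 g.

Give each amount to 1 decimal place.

milk: 27.2 g; chopped walnuts: 2.0 tbsp

The original recipe has 396.9 g of mashed banana, so the scaling factor is 264.6 ÷ 396.9 = 2/3.
milk: (2 tbsp + 2 tsp = 8/3 tbsp) × 2/3 ÷ 16 tbsp/cup × 245 g/cup ≈ 27.2 g
chopped walnuts: 3 tbsp × 2/3 = 2.0 tbsp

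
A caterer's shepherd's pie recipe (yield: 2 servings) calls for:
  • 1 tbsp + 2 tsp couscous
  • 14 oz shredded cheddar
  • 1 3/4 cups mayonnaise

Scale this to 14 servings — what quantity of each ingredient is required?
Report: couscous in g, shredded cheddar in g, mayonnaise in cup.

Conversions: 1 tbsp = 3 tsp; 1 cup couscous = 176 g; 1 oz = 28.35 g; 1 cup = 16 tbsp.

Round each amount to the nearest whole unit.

couscous: 128 g; shredded cheddar: 2778 g; mayonnaise: 12 cup

Scaling factor: 14/2 = 7.
couscous: (1 tbsp + 2 tsp = 5/3 tbsp) × 7 ÷ 16 tbsp/cup × 176 g/cup ≈ 128 g
shredded cheddar: 14 oz × 7 × 28.35 g/oz ≈ 2778 g
mayonnaise: 1.75 cup × 7 ≈ 12 cup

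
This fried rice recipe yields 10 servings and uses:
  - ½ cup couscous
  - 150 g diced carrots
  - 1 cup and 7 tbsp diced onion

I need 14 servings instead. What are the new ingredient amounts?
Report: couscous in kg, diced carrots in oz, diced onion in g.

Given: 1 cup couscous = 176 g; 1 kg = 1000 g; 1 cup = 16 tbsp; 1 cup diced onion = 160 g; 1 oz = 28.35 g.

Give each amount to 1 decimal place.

couscous: 0.1 kg; diced carrots: 7.4 oz; diced onion: 322.0 g

Scaling factor: 14/10 = 7/5 = 1.4.
couscous: 0.5 cup × 7/5 × 176 g/cup ÷ 1000 g/kg ≈ 0.1 kg
diced carrots: 150 g × 7/5 ÷ 28.35 g/oz ≈ 7.4 oz
diced onion: (1 cup + 7 tbsp = 1.4375 cup) × 7/5 × 160 g/cup = 322.0 g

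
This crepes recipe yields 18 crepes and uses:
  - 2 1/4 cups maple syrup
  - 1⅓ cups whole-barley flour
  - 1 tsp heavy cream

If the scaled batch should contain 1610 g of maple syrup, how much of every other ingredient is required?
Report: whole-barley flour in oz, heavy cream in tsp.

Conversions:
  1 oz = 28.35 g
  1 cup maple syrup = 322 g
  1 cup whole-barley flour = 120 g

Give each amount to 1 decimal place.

whole-barley flour: 12.5 oz; heavy cream: 2.2 tsp

The original recipe has 724.5 g of maple syrup, so the scaling factor is 1610 ÷ 724.5 = 20/9.
whole-barley flour: 4/3 cup × 20/9 × 120 g/cup ÷ 28.35 g/oz ≈ 12.5 oz
heavy cream: 1 tsp × 20/9 ≈ 2.2 tsp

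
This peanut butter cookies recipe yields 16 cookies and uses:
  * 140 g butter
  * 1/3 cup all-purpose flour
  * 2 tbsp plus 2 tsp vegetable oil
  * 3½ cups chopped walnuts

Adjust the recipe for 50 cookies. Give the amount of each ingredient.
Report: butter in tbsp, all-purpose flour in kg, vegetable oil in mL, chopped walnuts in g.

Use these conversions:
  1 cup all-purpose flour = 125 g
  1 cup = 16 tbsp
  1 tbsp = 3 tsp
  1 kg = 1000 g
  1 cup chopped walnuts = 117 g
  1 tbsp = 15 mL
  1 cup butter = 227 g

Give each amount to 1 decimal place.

Scaling factor: 50/16 = 25/8 = 3.125.
butter: 140 g × 25/8 ÷ 227 g/cup × 16 tbsp/cup ≈ 30.8 tbsp
all-purpose flour: 1/3 cup × 25/8 × 125 g/cup ÷ 1000 g/kg ≈ 0.1 kg
vegetable oil: (2 tbsp + 2 tsp = 8/3 tbsp) × 25/8 × 15 mL/tbsp = 125.0 mL
chopped walnuts: 3.5 cup × 25/8 × 117 g/cup ≈ 1279.7 g

butter: 30.8 tbsp; all-purpose flour: 0.1 kg; vegetable oil: 125.0 mL; chopped walnuts: 1279.7 g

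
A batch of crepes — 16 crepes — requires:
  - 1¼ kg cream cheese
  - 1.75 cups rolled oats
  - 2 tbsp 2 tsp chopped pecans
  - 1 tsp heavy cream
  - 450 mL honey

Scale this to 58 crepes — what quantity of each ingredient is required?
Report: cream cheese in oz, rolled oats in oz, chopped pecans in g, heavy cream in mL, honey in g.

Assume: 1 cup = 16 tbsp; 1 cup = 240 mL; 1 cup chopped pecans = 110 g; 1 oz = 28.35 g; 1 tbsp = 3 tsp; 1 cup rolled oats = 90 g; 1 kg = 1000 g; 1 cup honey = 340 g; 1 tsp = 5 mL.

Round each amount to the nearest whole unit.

Scaling factor: 58/16 = 29/8 = 3.625.
cream cheese: 1.25 kg × 29/8 × 1000 g/kg ÷ 28.35 g/oz ≈ 160 oz
rolled oats: 1.75 cup × 29/8 × 90 g/cup ÷ 28.35 g/oz ≈ 20 oz
chopped pecans: (2 tbsp + 2 tsp = 8/3 tbsp) × 29/8 ÷ 16 tbsp/cup × 110 g/cup ≈ 66 g
heavy cream: 1 tsp × 29/8 × 5 mL/tsp ≈ 18 mL
honey: 450 mL × 29/8 ÷ 240 mL/cup × 340 g/cup ≈ 2311 g

cream cheese: 160 oz; rolled oats: 20 oz; chopped pecans: 66 g; heavy cream: 18 mL; honey: 2311 g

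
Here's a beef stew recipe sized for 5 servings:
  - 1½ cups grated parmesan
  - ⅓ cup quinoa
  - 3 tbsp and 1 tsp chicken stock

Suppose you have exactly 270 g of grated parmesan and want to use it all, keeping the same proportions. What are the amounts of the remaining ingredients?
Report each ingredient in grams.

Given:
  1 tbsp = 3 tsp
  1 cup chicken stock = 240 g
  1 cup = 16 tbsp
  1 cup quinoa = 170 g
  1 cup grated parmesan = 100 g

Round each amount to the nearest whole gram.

quinoa: 102 g; chicken stock: 90 g

The original recipe has 150 g of grated parmesan, so the scaling factor is 270 ÷ 150 = 9/5 = 1.8.
quinoa: 1/3 cup × 9/5 × 170 g/cup = 102 g
chicken stock: (3 tbsp + 1 tsp = 10/3 tbsp) × 9/5 ÷ 16 tbsp/cup × 240 g/cup = 90 g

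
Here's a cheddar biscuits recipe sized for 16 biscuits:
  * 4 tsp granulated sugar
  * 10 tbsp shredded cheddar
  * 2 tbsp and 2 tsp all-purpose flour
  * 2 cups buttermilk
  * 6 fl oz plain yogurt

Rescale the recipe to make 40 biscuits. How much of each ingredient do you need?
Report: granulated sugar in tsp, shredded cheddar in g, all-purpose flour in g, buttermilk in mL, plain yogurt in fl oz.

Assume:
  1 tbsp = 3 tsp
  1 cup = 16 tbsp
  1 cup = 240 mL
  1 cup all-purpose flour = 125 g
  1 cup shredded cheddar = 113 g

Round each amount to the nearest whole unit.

granulated sugar: 10 tsp; shredded cheddar: 177 g; all-purpose flour: 52 g; buttermilk: 1200 mL; plain yogurt: 15 fl oz

Scaling factor: 40/16 = 5/2 = 2.5.
granulated sugar: 4 tsp × 5/2 = 10 tsp
shredded cheddar: 10 tbsp × 5/2 ÷ 16 tbsp/cup × 113 g/cup ≈ 177 g
all-purpose flour: (2 tbsp + 2 tsp = 8/3 tbsp) × 5/2 ÷ 16 tbsp/cup × 125 g/cup ≈ 52 g
buttermilk: 2 cup × 5/2 × 240 mL/cup = 1200 mL
plain yogurt: 6 fl oz × 5/2 = 15 fl oz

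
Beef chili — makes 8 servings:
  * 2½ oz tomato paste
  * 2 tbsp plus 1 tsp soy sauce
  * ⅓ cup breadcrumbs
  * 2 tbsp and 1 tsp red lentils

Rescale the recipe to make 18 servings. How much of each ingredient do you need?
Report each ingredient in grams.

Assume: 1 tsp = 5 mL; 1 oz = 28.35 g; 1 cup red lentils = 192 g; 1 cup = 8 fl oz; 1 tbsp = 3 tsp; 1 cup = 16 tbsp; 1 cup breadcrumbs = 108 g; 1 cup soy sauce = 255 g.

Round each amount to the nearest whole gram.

Scaling factor: 18/8 = 9/4 = 2.25.
tomato paste: 2.5 oz × 9/4 × 28.35 g/oz ≈ 159 g
soy sauce: (2 tbsp + 1 tsp = 7/3 tbsp) × 9/4 ÷ 16 tbsp/cup × 255 g/cup ≈ 84 g
breadcrumbs: 1/3 cup × 9/4 × 108 g/cup = 81 g
red lentils: (2 tbsp + 1 tsp = 7/3 tbsp) × 9/4 ÷ 16 tbsp/cup × 192 g/cup = 63 g

tomato paste: 159 g; soy sauce: 84 g; breadcrumbs: 81 g; red lentils: 63 g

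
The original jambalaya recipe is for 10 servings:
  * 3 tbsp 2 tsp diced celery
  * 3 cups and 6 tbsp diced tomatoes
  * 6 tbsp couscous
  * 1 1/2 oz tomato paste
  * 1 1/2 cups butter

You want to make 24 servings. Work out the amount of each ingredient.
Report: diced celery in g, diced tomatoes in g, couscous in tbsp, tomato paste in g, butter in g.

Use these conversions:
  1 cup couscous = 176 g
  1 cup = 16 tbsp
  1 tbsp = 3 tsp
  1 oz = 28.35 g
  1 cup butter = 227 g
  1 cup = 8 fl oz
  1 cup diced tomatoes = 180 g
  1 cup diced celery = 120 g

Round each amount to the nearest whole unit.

Scaling factor: 24/10 = 12/5 = 2.4.
diced celery: (3 tbsp + 2 tsp = 11/3 tbsp) × 12/5 ÷ 16 tbsp/cup × 120 g/cup = 66 g
diced tomatoes: (3 cup + 6 tbsp = 3.375 cup) × 12/5 × 180 g/cup = 1458 g
couscous: 6 tbsp × 12/5 ≈ 14 tbsp
tomato paste: 1.5 oz × 12/5 × 28.35 g/oz ≈ 102 g
butter: 1.5 cup × 12/5 × 227 g/cup ≈ 817 g

diced celery: 66 g; diced tomatoes: 1458 g; couscous: 14 tbsp; tomato paste: 102 g; butter: 817 g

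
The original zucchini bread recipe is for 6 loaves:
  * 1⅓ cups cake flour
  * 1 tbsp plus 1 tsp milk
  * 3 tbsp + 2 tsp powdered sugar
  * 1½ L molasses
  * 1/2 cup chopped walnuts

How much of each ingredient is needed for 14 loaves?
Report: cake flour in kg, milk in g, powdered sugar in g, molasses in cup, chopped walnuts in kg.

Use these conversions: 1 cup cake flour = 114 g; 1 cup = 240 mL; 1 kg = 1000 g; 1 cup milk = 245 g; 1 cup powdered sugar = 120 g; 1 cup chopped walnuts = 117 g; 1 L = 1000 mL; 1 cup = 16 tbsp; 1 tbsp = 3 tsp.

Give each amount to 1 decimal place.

cake flour: 0.4 kg; milk: 47.6 g; powdered sugar: 64.2 g; molasses: 14.6 cup; chopped walnuts: 0.1 kg

Scaling factor: 14/6 = 7/3.
cake flour: 4/3 cup × 7/3 × 114 g/cup ÷ 1000 g/kg ≈ 0.4 kg
milk: (1 tbsp + 1 tsp = 4/3 tbsp) × 7/3 ÷ 16 tbsp/cup × 245 g/cup ≈ 47.6 g
powdered sugar: (3 tbsp + 2 tsp = 11/3 tbsp) × 7/3 ÷ 16 tbsp/cup × 120 g/cup ≈ 64.2 g
molasses: 1.5 L × 7/3 × 1000 mL/L ÷ 240 mL/cup ≈ 14.6 cup
chopped walnuts: 0.5 cup × 7/3 × 117 g/cup ÷ 1000 g/kg ≈ 0.1 kg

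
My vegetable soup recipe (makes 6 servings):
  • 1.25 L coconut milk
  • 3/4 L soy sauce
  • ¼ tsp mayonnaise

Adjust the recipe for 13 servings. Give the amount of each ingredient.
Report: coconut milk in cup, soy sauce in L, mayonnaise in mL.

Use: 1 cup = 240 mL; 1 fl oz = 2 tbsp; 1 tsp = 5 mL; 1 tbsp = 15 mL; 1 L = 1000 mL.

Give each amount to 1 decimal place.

coconut milk: 11.3 cup; soy sauce: 1.6 L; mayonnaise: 2.7 mL

Scaling factor: 13/6.
coconut milk: 1.25 L × 13/6 × 1000 mL/L ÷ 240 mL/cup ≈ 11.3 cup
soy sauce: 0.75 L × 13/6 ≈ 1.6 L
mayonnaise: 0.25 tsp × 13/6 × 5 mL/tsp ≈ 2.7 mL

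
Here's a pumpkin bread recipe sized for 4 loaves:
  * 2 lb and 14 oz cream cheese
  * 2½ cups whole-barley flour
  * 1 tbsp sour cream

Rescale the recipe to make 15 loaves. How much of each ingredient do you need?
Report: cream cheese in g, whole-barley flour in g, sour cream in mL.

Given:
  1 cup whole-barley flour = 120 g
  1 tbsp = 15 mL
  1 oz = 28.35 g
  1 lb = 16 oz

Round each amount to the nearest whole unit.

Scaling factor: 15/4 = 3.75.
cream cheese: (2 lb + 14 oz = 2.875 lb) × 15/4 × 16 oz/lb × 28.35 g/oz ≈ 4890 g
whole-barley flour: 2.5 cup × 15/4 × 120 g/cup = 1125 g
sour cream: 1 tbsp × 15/4 × 15 mL/tbsp ≈ 56 mL

cream cheese: 4890 g; whole-barley flour: 1125 g; sour cream: 56 mL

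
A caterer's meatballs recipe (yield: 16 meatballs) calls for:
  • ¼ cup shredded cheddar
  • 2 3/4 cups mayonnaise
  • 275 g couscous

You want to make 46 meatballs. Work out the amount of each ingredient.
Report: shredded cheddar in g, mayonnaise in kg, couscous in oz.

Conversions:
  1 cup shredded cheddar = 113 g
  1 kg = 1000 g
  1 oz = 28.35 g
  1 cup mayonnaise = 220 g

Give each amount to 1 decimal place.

shredded cheddar: 81.2 g; mayonnaise: 1.7 kg; couscous: 27.9 oz

Scaling factor: 46/16 = 23/8 = 2.875.
shredded cheddar: 0.25 cup × 23/8 × 113 g/cup ≈ 81.2 g
mayonnaise: 2.75 cup × 23/8 × 220 g/cup ÷ 1000 g/kg ≈ 1.7 kg
couscous: 275 g × 23/8 ÷ 28.35 g/oz ≈ 27.9 oz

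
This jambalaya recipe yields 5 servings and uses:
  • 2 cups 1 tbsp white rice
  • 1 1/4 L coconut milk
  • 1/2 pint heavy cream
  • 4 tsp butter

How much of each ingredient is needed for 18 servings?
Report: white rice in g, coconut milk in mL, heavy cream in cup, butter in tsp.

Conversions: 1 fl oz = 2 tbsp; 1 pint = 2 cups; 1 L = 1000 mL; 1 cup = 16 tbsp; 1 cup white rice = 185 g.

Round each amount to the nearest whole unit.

Scaling factor: 18/5 = 3.6.
white rice: (2 cup + 1 tbsp = 2.0625 cup) × 18/5 × 185 g/cup ≈ 1374 g
coconut milk: 1.25 L × 18/5 × 1000 mL/L = 4500 mL
heavy cream: 0.5 pint × 18/5 × 2 cup/pint ≈ 4 cup
butter: 4 tsp × 18/5 ≈ 14 tsp

white rice: 1374 g; coconut milk: 4500 mL; heavy cream: 4 cup; butter: 14 tsp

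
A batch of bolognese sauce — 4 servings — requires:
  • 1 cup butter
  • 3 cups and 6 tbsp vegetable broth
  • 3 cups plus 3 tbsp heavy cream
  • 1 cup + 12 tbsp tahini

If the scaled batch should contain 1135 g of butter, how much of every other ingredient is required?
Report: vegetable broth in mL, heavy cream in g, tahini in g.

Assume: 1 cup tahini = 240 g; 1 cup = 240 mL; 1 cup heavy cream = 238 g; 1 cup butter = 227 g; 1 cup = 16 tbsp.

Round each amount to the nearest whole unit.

The original recipe has 227 g of butter, so the scaling factor is 1135 ÷ 227 = 5.
vegetable broth: (3 cup + 6 tbsp = 3.375 cup) × 5 × 240 mL/cup = 4050 mL
heavy cream: (3 cup + 3 tbsp = 3.1875 cup) × 5 × 238 g/cup ≈ 3793 g
tahini: (1 cup + 12 tbsp = 1.75 cup) × 5 × 240 g/cup = 2100 g

vegetable broth: 4050 mL; heavy cream: 3793 g; tahini: 2100 g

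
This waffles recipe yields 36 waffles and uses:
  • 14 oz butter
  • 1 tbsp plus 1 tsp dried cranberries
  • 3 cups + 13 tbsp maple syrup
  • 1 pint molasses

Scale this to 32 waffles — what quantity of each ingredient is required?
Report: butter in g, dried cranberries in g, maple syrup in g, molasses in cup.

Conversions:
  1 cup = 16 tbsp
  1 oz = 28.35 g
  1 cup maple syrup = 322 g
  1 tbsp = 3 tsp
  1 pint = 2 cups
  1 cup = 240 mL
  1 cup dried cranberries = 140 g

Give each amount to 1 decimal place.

Scaling factor: 32/36 = 8/9.
butter: 14 oz × 8/9 × 28.35 g/oz = 352.8 g
dried cranberries: (1 tbsp + 1 tsp = 4/3 tbsp) × 8/9 ÷ 16 tbsp/cup × 140 g/cup ≈ 10.4 g
maple syrup: (3 cup + 13 tbsp = 3.8125 cup) × 8/9 × 322 g/cup ≈ 1091.2 g
molasses: 1 pint × 8/9 × 2 cup/pint ≈ 1.8 cup

butter: 352.8 g; dried cranberries: 10.4 g; maple syrup: 1091.2 g; molasses: 1.8 cup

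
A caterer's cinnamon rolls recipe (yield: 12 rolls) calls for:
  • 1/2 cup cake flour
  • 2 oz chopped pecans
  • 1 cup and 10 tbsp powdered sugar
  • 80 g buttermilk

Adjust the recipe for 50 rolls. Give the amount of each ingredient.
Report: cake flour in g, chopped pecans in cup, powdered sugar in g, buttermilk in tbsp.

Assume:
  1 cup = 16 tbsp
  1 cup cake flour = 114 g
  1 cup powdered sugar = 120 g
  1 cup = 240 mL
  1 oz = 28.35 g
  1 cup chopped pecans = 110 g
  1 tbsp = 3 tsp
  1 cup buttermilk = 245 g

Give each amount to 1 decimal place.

Scaling factor: 50/12 = 25/6.
cake flour: 0.5 cup × 25/6 × 114 g/cup = 237.5 g
chopped pecans: 2 oz × 25/6 × 28.35 g/oz ÷ 110 g/cup ≈ 2.1 cup
powdered sugar: (1 cup + 10 tbsp = 1.625 cup) × 25/6 × 120 g/cup = 812.5 g
buttermilk: 80 g × 25/6 ÷ 245 g/cup × 16 tbsp/cup ≈ 21.8 tbsp

cake flour: 237.5 g; chopped pecans: 2.1 cup; powdered sugar: 812.5 g; buttermilk: 21.8 tbsp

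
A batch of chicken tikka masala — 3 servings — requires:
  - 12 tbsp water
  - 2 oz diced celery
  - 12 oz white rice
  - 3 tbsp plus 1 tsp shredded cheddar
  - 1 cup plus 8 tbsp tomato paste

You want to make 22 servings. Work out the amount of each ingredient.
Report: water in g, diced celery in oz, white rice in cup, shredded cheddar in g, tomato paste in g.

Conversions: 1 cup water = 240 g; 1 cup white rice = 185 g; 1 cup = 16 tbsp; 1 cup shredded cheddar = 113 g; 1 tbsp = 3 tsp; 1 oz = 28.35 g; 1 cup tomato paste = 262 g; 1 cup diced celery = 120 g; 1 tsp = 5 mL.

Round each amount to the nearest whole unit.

water: 1320 g; diced celery: 15 oz; white rice: 13 cup; shredded cheddar: 173 g; tomato paste: 2882 g

Scaling factor: 22/3.
water: 12 tbsp × 22/3 ÷ 16 tbsp/cup × 240 g/cup = 1320 g
diced celery: 2 oz × 22/3 ≈ 15 oz
white rice: 12 oz × 22/3 × 28.35 g/oz ÷ 185 g/cup ≈ 13 cup
shredded cheddar: (3 tbsp + 1 tsp = 10/3 tbsp) × 22/3 ÷ 16 tbsp/cup × 113 g/cup ≈ 173 g
tomato paste: (1 cup + 8 tbsp = 1.5 cup) × 22/3 × 262 g/cup = 2882 g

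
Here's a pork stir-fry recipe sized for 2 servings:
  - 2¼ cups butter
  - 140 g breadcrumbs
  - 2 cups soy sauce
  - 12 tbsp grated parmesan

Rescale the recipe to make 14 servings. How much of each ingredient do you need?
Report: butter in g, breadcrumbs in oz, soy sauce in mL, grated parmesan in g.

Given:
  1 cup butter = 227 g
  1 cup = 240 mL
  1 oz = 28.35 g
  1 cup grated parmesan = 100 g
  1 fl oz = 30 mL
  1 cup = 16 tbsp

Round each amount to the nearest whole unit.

butter: 3575 g; breadcrumbs: 35 oz; soy sauce: 3360 mL; grated parmesan: 525 g

Scaling factor: 14/2 = 7.
butter: 2.25 cup × 7 × 227 g/cup ≈ 3575 g
breadcrumbs: 140 g × 7 ÷ 28.35 g/oz ≈ 35 oz
soy sauce: 2 cup × 7 × 240 mL/cup = 3360 mL
grated parmesan: 12 tbsp × 7 ÷ 16 tbsp/cup × 100 g/cup = 525 g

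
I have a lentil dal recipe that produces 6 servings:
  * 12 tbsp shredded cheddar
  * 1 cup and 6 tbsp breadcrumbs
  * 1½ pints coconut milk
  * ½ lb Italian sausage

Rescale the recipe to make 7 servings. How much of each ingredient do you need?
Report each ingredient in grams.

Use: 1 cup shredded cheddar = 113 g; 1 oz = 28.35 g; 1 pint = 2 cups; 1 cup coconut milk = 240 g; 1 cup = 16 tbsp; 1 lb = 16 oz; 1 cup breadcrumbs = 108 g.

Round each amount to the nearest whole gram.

shredded cheddar: 99 g; breadcrumbs: 173 g; coconut milk: 840 g; Italian sausage: 265 g

Scaling factor: 7/6.
shredded cheddar: 12 tbsp × 7/6 ÷ 16 tbsp/cup × 113 g/cup ≈ 99 g
breadcrumbs: (1 cup + 6 tbsp = 1.375 cup) × 7/6 × 108 g/cup ≈ 173 g
coconut milk: 1.5 pint × 7/6 × 2 cup/pint × 240 g/cup = 840 g
Italian sausage: 0.5 lb × 7/6 × 16 oz/lb × 28.35 g/oz ≈ 265 g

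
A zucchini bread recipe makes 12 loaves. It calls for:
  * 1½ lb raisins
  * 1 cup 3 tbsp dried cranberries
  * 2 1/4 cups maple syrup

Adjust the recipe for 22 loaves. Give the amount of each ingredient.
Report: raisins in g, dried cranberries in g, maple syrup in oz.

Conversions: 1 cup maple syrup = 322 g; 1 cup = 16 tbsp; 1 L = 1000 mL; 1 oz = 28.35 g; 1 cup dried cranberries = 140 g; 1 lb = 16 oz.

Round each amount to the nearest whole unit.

Scaling factor: 22/12 = 11/6.
raisins: 1.5 lb × 11/6 × 16 oz/lb × 28.35 g/oz ≈ 1247 g
dried cranberries: (1 cup + 3 tbsp = 1.1875 cup) × 11/6 × 140 g/cup ≈ 305 g
maple syrup: 2.25 cup × 11/6 × 322 g/cup ÷ 28.35 g/oz ≈ 47 oz

raisins: 1247 g; dried cranberries: 305 g; maple syrup: 47 oz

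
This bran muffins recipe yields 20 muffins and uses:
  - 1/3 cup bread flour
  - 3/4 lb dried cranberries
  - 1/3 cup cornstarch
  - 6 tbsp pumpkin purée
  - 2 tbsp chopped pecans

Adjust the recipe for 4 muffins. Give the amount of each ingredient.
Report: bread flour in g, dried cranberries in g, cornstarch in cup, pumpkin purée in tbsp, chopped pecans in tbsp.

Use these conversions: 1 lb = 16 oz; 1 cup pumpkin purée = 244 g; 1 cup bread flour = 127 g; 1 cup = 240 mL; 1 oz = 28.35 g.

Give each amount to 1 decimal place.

Scaling factor: 4/20 = 1/5 = 0.2.
bread flour: 1/3 cup × 1/5 × 127 g/cup ≈ 8.5 g
dried cranberries: 0.75 lb × 1/5 × 16 oz/lb × 28.35 g/oz ≈ 68.0 g
cornstarch: 1/3 cup × 1/5 ≈ 0.1 cup
pumpkin purée: 6 tbsp × 1/5 = 1.2 tbsp
chopped pecans: 2 tbsp × 1/5 = 0.4 tbsp

bread flour: 8.5 g; dried cranberries: 68.0 g; cornstarch: 0.1 cup; pumpkin purée: 1.2 tbsp; chopped pecans: 0.4 tbsp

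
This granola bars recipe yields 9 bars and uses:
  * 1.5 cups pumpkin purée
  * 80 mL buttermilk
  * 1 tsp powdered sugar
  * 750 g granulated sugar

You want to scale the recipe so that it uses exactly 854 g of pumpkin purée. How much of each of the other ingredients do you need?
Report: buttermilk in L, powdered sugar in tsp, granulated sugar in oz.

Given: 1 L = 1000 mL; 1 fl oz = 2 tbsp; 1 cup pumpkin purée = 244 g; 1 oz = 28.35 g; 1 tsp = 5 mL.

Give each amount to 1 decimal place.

The original recipe has 366 g of pumpkin purée, so the scaling factor is 854 ÷ 366 = 7/3.
buttermilk: 80 mL × 7/3 ÷ 1000 mL/L ≈ 0.2 L
powdered sugar: 1 tsp × 7/3 ≈ 2.3 tsp
granulated sugar: 750 g × 7/3 ÷ 28.35 g/oz ≈ 61.7 oz

buttermilk: 0.2 L; powdered sugar: 2.3 tsp; granulated sugar: 61.7 oz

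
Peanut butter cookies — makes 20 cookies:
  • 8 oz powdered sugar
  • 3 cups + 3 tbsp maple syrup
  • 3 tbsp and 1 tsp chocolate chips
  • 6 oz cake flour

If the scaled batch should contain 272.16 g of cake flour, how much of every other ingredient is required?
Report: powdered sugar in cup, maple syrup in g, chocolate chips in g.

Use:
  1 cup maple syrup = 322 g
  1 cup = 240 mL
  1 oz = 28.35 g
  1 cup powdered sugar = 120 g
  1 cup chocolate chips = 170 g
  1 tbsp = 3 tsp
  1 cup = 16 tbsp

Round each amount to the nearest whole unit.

The original recipe has 170.1 g of cake flour, so the scaling factor is 272.16 ÷ 170.1 = 8/5 = 1.6.
powdered sugar: 8 oz × 8/5 × 28.35 g/oz ÷ 120 g/cup ≈ 3 cup
maple syrup: (3 cup + 3 tbsp = 3.1875 cup) × 8/5 × 322 g/cup ≈ 1642 g
chocolate chips: (3 tbsp + 1 tsp = 10/3 tbsp) × 8/5 ÷ 16 tbsp/cup × 170 g/cup ≈ 57 g

powdered sugar: 3 cup; maple syrup: 1642 g; chocolate chips: 57 g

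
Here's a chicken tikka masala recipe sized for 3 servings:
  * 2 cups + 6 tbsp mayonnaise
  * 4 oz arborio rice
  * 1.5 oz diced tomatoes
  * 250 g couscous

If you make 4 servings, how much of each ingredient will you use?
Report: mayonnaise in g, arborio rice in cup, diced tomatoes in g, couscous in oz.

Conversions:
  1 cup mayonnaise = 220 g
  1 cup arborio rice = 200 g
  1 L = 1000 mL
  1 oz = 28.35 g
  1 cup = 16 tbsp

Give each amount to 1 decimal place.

mayonnaise: 696.7 g; arborio rice: 0.8 cup; diced tomatoes: 56.7 g; couscous: 11.8 oz

Scaling factor: 4/3.
mayonnaise: (2 cup + 6 tbsp = 2.375 cup) × 4/3 × 220 g/cup ≈ 696.7 g
arborio rice: 4 oz × 4/3 × 28.35 g/oz ÷ 200 g/cup ≈ 0.8 cup
diced tomatoes: 1.5 oz × 4/3 × 28.35 g/oz = 56.7 g
couscous: 250 g × 4/3 ÷ 28.35 g/oz ≈ 11.8 oz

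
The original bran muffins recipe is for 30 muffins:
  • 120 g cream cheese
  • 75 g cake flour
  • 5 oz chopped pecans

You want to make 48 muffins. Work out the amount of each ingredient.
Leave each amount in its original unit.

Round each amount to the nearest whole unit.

cream cheese: 192 g; cake flour: 120 g; chopped pecans: 8 oz

Scaling factor: 48/30 = 8/5 = 1.6.
cream cheese: 120 g × 8/5 = 192 g
cake flour: 75 g × 8/5 = 120 g
chopped pecans: 5 oz × 8/5 = 8 oz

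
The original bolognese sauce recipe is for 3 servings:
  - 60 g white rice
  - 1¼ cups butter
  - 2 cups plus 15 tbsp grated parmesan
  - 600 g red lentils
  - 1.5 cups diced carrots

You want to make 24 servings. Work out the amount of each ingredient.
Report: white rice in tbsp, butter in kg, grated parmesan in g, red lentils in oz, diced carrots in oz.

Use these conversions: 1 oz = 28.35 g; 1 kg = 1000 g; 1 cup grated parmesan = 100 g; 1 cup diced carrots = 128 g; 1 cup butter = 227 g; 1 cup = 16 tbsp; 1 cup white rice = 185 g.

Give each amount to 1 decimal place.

white rice: 41.5 tbsp; butter: 2.3 kg; grated parmesan: 2350.0 g; red lentils: 169.3 oz; diced carrots: 54.2 oz

Scaling factor: 24/3 = 8.
white rice: 60 g × 8 ÷ 185 g/cup × 16 tbsp/cup ≈ 41.5 tbsp
butter: 1.25 cup × 8 × 227 g/cup ÷ 1000 g/kg ≈ 2.3 kg
grated parmesan: (2 cup + 15 tbsp = 2.9375 cup) × 8 × 100 g/cup = 2350.0 g
red lentils: 600 g × 8 ÷ 28.35 g/oz ≈ 169.3 oz
diced carrots: 1.5 cup × 8 × 128 g/cup ÷ 28.35 g/oz ≈ 54.2 oz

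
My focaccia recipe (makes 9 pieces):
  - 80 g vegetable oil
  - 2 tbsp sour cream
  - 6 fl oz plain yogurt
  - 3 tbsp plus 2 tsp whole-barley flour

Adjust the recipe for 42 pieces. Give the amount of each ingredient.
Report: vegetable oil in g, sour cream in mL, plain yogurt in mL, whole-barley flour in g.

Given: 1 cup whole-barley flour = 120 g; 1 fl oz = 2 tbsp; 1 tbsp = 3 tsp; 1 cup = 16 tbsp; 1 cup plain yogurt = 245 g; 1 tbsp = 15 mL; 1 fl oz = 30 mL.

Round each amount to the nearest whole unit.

vegetable oil: 373 g; sour cream: 140 mL; plain yogurt: 840 mL; whole-barley flour: 128 g

Scaling factor: 42/9 = 14/3.
vegetable oil: 80 g × 14/3 ≈ 373 g
sour cream: 2 tbsp × 14/3 × 15 mL/tbsp = 140 mL
plain yogurt: 6 fl oz × 14/3 × 30 mL/fl oz = 840 mL
whole-barley flour: (3 tbsp + 2 tsp = 11/3 tbsp) × 14/3 ÷ 16 tbsp/cup × 120 g/cup ≈ 128 g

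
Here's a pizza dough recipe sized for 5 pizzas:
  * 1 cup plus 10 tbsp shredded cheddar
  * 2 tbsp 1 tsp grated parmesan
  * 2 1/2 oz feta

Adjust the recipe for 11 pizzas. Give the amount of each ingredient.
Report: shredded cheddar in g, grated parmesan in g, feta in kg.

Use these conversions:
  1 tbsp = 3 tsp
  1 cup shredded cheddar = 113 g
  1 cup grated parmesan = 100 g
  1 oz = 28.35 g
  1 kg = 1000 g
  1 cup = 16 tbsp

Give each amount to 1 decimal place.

shredded cheddar: 404.0 g; grated parmesan: 32.1 g; feta: 0.2 kg

Scaling factor: 11/5 = 2.2.
shredded cheddar: (1 cup + 10 tbsp = 1.625 cup) × 11/5 × 113 g/cup ≈ 404.0 g
grated parmesan: (2 tbsp + 1 tsp = 7/3 tbsp) × 11/5 ÷ 16 tbsp/cup × 100 g/cup ≈ 32.1 g
feta: 2.5 oz × 11/5 × 28.35 g/oz ÷ 1000 g/kg ≈ 0.2 kg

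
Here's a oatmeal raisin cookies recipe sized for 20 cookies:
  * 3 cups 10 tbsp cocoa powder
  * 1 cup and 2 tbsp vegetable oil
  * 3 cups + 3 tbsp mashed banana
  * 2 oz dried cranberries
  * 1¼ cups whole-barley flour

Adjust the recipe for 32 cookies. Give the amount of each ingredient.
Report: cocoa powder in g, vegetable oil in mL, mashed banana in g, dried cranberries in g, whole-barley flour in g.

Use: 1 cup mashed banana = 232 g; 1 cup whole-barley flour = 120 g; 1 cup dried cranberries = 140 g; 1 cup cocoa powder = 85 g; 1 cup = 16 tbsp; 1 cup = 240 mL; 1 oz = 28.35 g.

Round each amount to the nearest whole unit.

Scaling factor: 32/20 = 8/5 = 1.6.
cocoa powder: (3 cup + 10 tbsp = 3.625 cup) × 8/5 × 85 g/cup = 493 g
vegetable oil: (1 cup + 2 tbsp = 1.125 cup) × 8/5 × 240 mL/cup = 432 mL
mashed banana: (3 cup + 3 tbsp = 3.1875 cup) × 8/5 × 232 g/cup ≈ 1183 g
dried cranberries: 2 oz × 8/5 × 28.35 g/oz ≈ 91 g
whole-barley flour: 1.25 cup × 8/5 × 120 g/cup = 240 g

cocoa powder: 493 g; vegetable oil: 432 mL; mashed banana: 1183 g; dried cranberries: 91 g; whole-barley flour: 240 g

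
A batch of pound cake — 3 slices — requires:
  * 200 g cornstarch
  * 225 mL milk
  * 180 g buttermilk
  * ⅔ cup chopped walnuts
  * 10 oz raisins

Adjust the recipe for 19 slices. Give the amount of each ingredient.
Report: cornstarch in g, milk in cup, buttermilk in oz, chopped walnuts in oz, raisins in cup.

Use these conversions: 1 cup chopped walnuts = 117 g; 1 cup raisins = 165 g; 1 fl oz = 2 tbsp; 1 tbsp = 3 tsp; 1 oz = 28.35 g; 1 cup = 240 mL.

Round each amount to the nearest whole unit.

Scaling factor: 19/3.
cornstarch: 200 g × 19/3 ≈ 1267 g
milk: 225 mL × 19/3 ÷ 240 mL/cup ≈ 6 cup
buttermilk: 180 g × 19/3 ÷ 28.35 g/oz ≈ 40 oz
chopped walnuts: 2/3 cup × 19/3 × 117 g/cup ÷ 28.35 g/oz ≈ 17 oz
raisins: 10 oz × 19/3 × 28.35 g/oz ÷ 165 g/cup ≈ 11 cup

cornstarch: 1267 g; milk: 6 cup; buttermilk: 40 oz; chopped walnuts: 17 oz; raisins: 11 cup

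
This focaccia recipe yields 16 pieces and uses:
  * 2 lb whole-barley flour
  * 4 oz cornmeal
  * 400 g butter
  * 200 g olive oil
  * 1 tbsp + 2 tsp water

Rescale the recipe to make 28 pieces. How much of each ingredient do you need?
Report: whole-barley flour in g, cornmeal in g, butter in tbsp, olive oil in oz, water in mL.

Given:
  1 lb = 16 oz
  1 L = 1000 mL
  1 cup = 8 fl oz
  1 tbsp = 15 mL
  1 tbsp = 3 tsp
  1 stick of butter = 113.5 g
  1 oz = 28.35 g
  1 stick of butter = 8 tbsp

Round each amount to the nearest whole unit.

whole-barley flour: 1588 g; cornmeal: 198 g; butter: 49 tbsp; olive oil: 12 oz; water: 44 mL

Scaling factor: 28/16 = 7/4 = 1.75.
whole-barley flour: 2 lb × 7/4 × 16 oz/lb × 28.35 g/oz ≈ 1588 g
cornmeal: 4 oz × 7/4 × 28.35 g/oz ≈ 198 g
butter: 400 g × 7/4 ÷ 113.5 g/stick × 8 tbsp/stick ≈ 49 tbsp
olive oil: 200 g × 7/4 ÷ 28.35 g/oz ≈ 12 oz
water: (1 tbsp + 2 tsp = 5/3 tbsp) × 7/4 × 15 mL/tbsp ≈ 44 mL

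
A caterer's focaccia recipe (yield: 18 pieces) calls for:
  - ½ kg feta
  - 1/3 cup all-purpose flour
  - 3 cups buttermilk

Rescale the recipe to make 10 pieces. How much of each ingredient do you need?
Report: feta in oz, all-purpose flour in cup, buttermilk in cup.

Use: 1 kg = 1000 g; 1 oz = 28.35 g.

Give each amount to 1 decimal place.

Scaling factor: 10/18 = 5/9.
feta: 0.5 kg × 5/9 × 1000 g/kg ÷ 28.35 g/oz ≈ 9.8 oz
all-purpose flour: 1/3 cup × 5/9 ≈ 0.2 cup
buttermilk: 3 cup × 5/9 ≈ 1.7 cup

feta: 9.8 oz; all-purpose flour: 0.2 cup; buttermilk: 1.7 cup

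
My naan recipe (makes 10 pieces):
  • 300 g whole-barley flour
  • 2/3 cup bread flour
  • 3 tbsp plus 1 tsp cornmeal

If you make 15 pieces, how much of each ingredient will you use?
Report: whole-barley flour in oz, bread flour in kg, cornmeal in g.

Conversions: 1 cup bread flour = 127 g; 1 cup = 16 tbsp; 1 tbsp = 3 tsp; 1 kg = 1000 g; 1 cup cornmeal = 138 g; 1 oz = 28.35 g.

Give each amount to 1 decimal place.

Scaling factor: 15/10 = 3/2 = 1.5.
whole-barley flour: 300 g × 3/2 ÷ 28.35 g/oz ≈ 15.9 oz
bread flour: 2/3 cup × 3/2 × 127 g/cup ÷ 1000 g/kg ≈ 0.1 kg
cornmeal: (3 tbsp + 1 tsp = 10/3 tbsp) × 3/2 ÷ 16 tbsp/cup × 138 g/cup ≈ 43.1 g

whole-barley flour: 15.9 oz; bread flour: 0.1 kg; cornmeal: 43.1 g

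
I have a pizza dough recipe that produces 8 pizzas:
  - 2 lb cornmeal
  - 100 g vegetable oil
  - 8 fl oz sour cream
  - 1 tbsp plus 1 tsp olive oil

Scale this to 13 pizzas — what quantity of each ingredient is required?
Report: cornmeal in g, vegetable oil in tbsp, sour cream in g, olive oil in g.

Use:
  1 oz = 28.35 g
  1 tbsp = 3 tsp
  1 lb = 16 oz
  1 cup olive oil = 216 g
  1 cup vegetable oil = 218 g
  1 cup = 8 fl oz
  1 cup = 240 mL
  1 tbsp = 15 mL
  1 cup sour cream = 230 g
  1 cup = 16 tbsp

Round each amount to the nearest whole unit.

cornmeal: 1474 g; vegetable oil: 12 tbsp; sour cream: 374 g; olive oil: 29 g

Scaling factor: 13/8 = 1.625.
cornmeal: 2 lb × 13/8 × 16 oz/lb × 28.35 g/oz ≈ 1474 g
vegetable oil: 100 g × 13/8 ÷ 218 g/cup × 16 tbsp/cup ≈ 12 tbsp
sour cream: 8 fl oz × 13/8 ÷ 8 fl oz/cup × 230 g/cup ≈ 374 g
olive oil: (1 tbsp + 1 tsp = 4/3 tbsp) × 13/8 ÷ 16 tbsp/cup × 216 g/cup ≈ 29 g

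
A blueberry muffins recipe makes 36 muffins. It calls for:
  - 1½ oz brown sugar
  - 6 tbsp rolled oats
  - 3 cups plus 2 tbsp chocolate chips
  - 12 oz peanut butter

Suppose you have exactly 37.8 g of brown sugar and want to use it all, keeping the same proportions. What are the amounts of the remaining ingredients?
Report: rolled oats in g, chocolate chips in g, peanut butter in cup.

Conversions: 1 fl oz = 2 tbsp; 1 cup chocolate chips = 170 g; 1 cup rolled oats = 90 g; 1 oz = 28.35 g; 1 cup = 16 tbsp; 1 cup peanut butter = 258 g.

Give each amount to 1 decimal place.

The original recipe has 42.525 g of brown sugar, so the scaling factor is 37.8 ÷ 42.525 = 8/9.
rolled oats: 6 tbsp × 8/9 ÷ 16 tbsp/cup × 90 g/cup = 30.0 g
chocolate chips: (3 cup + 2 tbsp = 3.125 cup) × 8/9 × 170 g/cup ≈ 472.2 g
peanut butter: 12 oz × 8/9 × 28.35 g/oz ÷ 258 g/cup ≈ 1.2 cup

rolled oats: 30.0 g; chocolate chips: 472.2 g; peanut butter: 1.2 cup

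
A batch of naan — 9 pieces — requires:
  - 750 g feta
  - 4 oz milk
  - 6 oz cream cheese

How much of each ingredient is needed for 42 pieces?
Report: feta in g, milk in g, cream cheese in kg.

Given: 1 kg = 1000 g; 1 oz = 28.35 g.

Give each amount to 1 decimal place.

feta: 3500.0 g; milk: 529.2 g; cream cheese: 0.8 kg

Scaling factor: 42/9 = 14/3.
feta: 750 g × 14/3 = 3500.0 g
milk: 4 oz × 14/3 × 28.35 g/oz = 529.2 g
cream cheese: 6 oz × 14/3 × 28.35 g/oz ÷ 1000 g/kg ≈ 0.8 kg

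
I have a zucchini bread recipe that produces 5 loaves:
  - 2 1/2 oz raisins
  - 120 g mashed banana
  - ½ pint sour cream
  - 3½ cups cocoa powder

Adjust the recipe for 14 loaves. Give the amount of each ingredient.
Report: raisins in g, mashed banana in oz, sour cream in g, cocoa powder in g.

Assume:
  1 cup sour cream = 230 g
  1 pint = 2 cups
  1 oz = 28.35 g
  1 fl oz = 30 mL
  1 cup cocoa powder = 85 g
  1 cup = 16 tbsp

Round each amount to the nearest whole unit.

Scaling factor: 14/5 = 2.8.
raisins: 2.5 oz × 14/5 × 28.35 g/oz ≈ 198 g
mashed banana: 120 g × 14/5 ÷ 28.35 g/oz ≈ 12 oz
sour cream: 0.5 pint × 14/5 × 2 cup/pint × 230 g/cup = 644 g
cocoa powder: 3.5 cup × 14/5 × 85 g/cup = 833 g

raisins: 198 g; mashed banana: 12 oz; sour cream: 644 g; cocoa powder: 833 g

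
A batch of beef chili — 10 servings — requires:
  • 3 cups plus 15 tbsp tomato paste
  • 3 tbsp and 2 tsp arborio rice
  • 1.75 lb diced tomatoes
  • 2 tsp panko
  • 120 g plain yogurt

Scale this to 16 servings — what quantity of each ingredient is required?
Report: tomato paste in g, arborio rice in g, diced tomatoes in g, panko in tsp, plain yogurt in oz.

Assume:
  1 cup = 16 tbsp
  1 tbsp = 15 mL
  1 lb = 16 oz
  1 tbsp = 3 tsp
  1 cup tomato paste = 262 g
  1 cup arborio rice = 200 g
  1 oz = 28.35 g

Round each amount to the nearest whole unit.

Scaling factor: 16/10 = 8/5 = 1.6.
tomato paste: (3 cup + 15 tbsp = 3.9375 cup) × 8/5 × 262 g/cup ≈ 1651 g
arborio rice: (3 tbsp + 2 tsp = 11/3 tbsp) × 8/5 ÷ 16 tbsp/cup × 200 g/cup ≈ 73 g
diced tomatoes: 1.75 lb × 8/5 × 16 oz/lb × 28.35 g/oz ≈ 1270 g
panko: 2 tsp × 8/5 ≈ 3 tsp
plain yogurt: 120 g × 8/5 ÷ 28.35 g/oz ≈ 7 oz

tomato paste: 1651 g; arborio rice: 73 g; diced tomatoes: 1270 g; panko: 3 tsp; plain yogurt: 7 oz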